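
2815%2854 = 2815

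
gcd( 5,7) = 1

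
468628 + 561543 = 1030171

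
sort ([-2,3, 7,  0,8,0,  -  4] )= [- 4,-2,0, 0,3, 7, 8] 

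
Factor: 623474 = 2^1*311737^1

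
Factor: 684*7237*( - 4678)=-2^3*3^2*19^1 *2339^1* 7237^1 = - 23156605224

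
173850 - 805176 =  -631326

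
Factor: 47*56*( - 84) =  - 221088 = - 2^5*3^1* 7^2*47^1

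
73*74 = 5402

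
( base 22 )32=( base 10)68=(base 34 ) 20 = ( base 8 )104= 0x44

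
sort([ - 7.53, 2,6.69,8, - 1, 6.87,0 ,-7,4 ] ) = [ - 7.53 , - 7,  -  1,0  ,  2, 4,6.69, 6.87, 8]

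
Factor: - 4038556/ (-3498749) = 2^2*31^1*32569^1*3498749^(-1 ) 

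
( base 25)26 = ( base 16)38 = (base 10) 56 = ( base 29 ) 1r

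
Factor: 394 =2^1 * 197^1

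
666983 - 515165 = 151818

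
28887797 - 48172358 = -19284561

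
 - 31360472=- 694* 45188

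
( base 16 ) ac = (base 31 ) 5h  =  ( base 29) 5R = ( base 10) 172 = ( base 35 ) 4w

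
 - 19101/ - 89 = 19101/89 = 214.62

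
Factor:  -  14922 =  - 2^1*3^2*829^1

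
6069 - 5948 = 121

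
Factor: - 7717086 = - 2^1 * 3^3*13^1*10993^1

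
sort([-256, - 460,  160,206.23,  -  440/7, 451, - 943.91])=[-943.91,- 460, - 256 , - 440/7 , 160,206.23,451] 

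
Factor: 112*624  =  69888 = 2^8*3^1 * 7^1*13^1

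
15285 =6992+8293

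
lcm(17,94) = 1598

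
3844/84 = 961/21=45.76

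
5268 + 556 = 5824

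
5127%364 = 31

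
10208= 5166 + 5042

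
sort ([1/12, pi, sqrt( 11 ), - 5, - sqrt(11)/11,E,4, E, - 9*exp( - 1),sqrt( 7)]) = [ - 5, - 9*exp ( - 1),-sqrt(11)/11, 1/12, sqrt( 7 ),E,E,pi, sqrt( 11 ), 4]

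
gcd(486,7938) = 162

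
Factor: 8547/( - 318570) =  - 11/410= -2^( - 1) *5^(-1)*11^1*41^( -1) 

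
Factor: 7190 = 2^1*5^1 * 719^1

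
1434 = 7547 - 6113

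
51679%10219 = 584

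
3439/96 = 35 + 79/96 = 35.82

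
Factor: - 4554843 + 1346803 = -3208040 =- 2^3*5^1*11^1*23^1 * 317^1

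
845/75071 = 845/75071=0.01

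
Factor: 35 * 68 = 2380 = 2^2*5^1*7^1*17^1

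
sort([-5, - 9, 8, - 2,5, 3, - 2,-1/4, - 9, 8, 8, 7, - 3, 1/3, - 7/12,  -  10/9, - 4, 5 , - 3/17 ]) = [ - 9, - 9, - 5,-4, - 3, - 2,  -  2, - 10/9,  -  7/12, - 1/4 , - 3/17, 1/3, 3,5,5,  7, 8, 8,8]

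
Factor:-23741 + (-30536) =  -54277 = - 54277^1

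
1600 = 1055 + 545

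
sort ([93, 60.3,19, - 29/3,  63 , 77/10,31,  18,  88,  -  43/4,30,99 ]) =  [ - 43/4,  -  29/3,77/10,18,19,30,31 , 60.3, 63,88, 93,99] 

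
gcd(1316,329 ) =329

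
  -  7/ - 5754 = 1/822 =0.00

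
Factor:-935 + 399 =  - 536= - 2^3*67^1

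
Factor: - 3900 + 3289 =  - 13^1*47^1 = - 611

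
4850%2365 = 120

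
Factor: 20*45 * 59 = 2^2*3^2*5^2*59^1 = 53100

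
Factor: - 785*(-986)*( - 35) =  - 27090350 = - 2^1*5^2* 7^1 * 17^1*29^1*157^1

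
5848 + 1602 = 7450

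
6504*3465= 22536360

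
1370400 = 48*28550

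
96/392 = 12/49 = 0.24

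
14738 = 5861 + 8877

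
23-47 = -24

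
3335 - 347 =2988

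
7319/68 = 7319/68 = 107.63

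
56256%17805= 2841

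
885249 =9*98361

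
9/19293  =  3/6431 =0.00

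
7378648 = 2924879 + 4453769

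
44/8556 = 11/2139 =0.01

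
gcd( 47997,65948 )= 1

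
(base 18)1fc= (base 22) 15c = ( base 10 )606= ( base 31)JH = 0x25E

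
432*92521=39969072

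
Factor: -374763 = -3^1 * 53^1*2357^1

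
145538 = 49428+96110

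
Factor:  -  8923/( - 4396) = 2^( - 2) *7^( - 1) *157^( - 1) * 8923^1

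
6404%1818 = 950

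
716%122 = 106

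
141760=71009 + 70751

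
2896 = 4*724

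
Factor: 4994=2^1*11^1*227^1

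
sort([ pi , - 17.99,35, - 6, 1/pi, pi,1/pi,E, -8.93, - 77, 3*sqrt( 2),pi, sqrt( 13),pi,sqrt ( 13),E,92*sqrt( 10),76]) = [ - 77, - 17.99, -8.93,  -  6,1/pi, 1/pi,  E,E, pi,pi, pi, pi, sqrt( 13 ), sqrt( 13 ),3*sqrt( 2 ),35,76,92*sqrt( 10)]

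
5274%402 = 48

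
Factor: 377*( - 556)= -2^2*13^1*29^1 * 139^1 = -  209612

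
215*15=3225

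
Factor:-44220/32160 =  - 11/8 = - 2^(-3)*11^1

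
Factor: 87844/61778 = 43922/30889 = 2^1*17^( - 1 )*23^( - 1)*79^(-1)*21961^1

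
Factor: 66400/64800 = 83/81 = 3^( - 4 )*83^1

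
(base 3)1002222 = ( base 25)179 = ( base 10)809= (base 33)oh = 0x329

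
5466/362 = 2733/181  =  15.10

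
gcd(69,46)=23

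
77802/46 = 1691+8/23 = 1691.35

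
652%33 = 25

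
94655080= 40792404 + 53862676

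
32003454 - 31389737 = 613717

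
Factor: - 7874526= - 2^1*3^1*11^1 * 119311^1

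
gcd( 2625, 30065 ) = 35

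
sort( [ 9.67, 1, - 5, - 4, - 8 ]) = [ - 8,  -  5, - 4,  1,9.67]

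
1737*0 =0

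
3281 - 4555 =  - 1274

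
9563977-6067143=3496834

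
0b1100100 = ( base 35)2u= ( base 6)244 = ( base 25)40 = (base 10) 100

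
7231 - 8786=-1555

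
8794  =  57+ 8737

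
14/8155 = 2/1165 = 0.00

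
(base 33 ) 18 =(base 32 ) 19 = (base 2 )101001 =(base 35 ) 16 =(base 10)41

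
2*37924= 75848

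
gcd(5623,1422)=1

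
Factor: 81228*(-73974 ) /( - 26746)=2^2*3^2 *7^1*43^( - 1)*311^( - 1)*967^1*12329^1 = 3004380036/13373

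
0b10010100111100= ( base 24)GD4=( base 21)10CJ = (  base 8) 22474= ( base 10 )9532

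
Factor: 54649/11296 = 2^( - 5 )* 7^1*37^1*211^1*353^( - 1 )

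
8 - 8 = 0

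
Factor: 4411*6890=30391790  =  2^1 * 5^1*11^1*13^1* 53^1 * 401^1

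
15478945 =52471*295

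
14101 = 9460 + 4641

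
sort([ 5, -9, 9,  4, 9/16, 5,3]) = [-9,9/16,3,4 , 5, 5,9]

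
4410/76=2205/38 = 58.03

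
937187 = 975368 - 38181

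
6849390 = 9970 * 687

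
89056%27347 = 7015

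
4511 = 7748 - 3237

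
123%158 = 123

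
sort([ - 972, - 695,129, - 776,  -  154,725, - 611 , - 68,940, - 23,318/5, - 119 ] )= [  -  972, - 776, - 695, - 611, - 154, - 119,-68,  -  23 , 318/5,129,725,  940 ]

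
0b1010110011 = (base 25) 12g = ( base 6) 3111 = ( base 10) 691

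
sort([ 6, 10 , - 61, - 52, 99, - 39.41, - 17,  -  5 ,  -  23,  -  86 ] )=[ - 86, - 61, - 52, - 39.41,-23, - 17, - 5,6,10 , 99] 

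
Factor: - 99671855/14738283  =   - 3^(-2)*5^1*7^( - 1 )*487^1* 40933^1*233941^( - 1) 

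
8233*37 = 304621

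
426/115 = 426/115 =3.70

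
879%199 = 83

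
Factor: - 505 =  - 5^1 * 101^1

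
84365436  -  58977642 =25387794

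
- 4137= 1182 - 5319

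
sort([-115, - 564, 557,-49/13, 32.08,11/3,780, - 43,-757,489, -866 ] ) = [ - 866,-757,- 564 ,-115, - 43,-49/13,11/3,32.08,489, 557, 780]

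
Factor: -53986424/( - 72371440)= 2^( - 1)*5^(- 1 ) * 17^1 * 167^1*2377^1 * 904643^( - 1) = 6748303/9046430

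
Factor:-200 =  - 2^3*5^2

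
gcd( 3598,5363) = 1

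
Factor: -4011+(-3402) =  - 3^1*7^1 * 353^1 = - 7413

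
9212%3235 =2742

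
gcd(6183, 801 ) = 9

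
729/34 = 21 + 15/34 = 21.44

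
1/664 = 1/664 = 0.00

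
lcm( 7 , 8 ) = 56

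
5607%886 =291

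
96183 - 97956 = -1773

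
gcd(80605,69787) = 1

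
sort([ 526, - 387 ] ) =[ - 387, 526 ]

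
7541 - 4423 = 3118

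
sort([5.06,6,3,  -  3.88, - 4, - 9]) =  [-9, - 4, - 3.88, 3, 5.06,6]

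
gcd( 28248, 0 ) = 28248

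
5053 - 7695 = - 2642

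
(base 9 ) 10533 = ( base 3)100121010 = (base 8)15524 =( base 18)13ac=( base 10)6996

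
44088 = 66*668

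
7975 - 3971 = 4004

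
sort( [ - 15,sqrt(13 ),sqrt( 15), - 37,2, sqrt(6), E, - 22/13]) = [ - 37, - 15, - 22/13,2,sqrt(6),E, sqrt (13), sqrt(15) ] 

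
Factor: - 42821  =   - 42821^1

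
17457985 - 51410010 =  - 33952025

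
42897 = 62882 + - 19985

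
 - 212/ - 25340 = 53/6335= 0.01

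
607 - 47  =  560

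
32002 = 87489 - 55487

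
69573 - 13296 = 56277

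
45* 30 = 1350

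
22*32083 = 705826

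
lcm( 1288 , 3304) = 75992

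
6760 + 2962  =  9722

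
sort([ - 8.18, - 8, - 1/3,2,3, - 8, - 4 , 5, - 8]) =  [  -  8.18, - 8, - 8 , - 8, - 4 , - 1/3, 2,3,5]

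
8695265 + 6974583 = 15669848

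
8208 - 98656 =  - 90448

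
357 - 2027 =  - 1670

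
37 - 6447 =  -6410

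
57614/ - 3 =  - 19205 + 1/3 = - 19204.67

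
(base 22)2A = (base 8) 66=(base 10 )54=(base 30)1O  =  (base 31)1n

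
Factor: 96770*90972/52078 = 2^2*3^2*5^1*7^1*13^(- 1 )*19^2*2003^( - 1 )*9677^1 = 4401680220/26039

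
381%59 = 27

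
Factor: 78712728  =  2^3*3^1 * 29^1*113093^1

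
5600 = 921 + 4679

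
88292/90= 44146/45 = 981.02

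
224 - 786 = -562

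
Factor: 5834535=3^1*5^1*7^1* 181^1*307^1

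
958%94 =18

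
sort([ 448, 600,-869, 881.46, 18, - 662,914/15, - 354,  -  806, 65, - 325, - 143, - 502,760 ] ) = [-869 , - 806, - 662,  -  502, -354,-325, - 143, 18, 914/15,65 , 448, 600 , 760,881.46]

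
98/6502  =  49/3251 = 0.02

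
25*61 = 1525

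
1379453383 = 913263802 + 466189581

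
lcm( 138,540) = 12420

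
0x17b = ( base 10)379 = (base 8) 573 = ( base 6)1431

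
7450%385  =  135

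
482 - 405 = 77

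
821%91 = 2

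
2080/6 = 346 + 2/3  =  346.67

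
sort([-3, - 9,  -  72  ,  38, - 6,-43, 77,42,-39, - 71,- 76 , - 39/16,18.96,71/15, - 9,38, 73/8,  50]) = [ - 76, - 72, - 71, - 43,-39, - 9 , - 9,-6, -3, - 39/16, 71/15,  73/8, 18.96,  38,38,  42,  50,77]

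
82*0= 0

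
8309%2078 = 2075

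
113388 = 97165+16223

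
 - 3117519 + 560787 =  - 2556732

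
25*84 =2100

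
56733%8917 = 3231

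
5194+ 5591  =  10785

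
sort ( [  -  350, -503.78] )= [ -503.78, - 350]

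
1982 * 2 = 3964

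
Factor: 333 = 3^2*37^1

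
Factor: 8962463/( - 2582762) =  - 2^( - 1)*7^( - 1) * 13^( - 1 )*23^( - 1) * 617^( - 1)*2383^1 * 3761^1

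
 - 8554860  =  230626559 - 239181419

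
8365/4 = 8365/4=2091.25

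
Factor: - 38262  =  - 2^1*3^1*7^1*911^1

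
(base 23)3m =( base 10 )91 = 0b1011011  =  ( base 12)77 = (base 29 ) 34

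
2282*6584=15024688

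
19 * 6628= 125932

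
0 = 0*997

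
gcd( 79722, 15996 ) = 258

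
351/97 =351/97 = 3.62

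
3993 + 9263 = 13256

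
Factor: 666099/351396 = 74011/39044 = 2^(-2 )*7^1 * 43^( - 1 ) *97^1*109^1*227^( - 1 )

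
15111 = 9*1679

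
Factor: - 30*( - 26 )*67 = 52260 = 2^2 * 3^1 * 5^1*13^1*67^1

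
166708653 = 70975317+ 95733336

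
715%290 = 135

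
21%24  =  21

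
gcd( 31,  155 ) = 31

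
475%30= 25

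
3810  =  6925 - 3115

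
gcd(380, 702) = 2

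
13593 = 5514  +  8079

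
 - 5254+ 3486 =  - 1768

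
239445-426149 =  - 186704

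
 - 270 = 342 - 612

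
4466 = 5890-1424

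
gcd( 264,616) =88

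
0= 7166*0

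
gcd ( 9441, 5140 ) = 1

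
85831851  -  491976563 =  - 406144712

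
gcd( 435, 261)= 87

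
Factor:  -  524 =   -  2^2 *131^1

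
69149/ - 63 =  - 1098 + 25/63 =- 1097.60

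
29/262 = 29/262 = 0.11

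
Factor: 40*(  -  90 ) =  -2^4*3^2*5^2 = - 3600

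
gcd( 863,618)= 1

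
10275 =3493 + 6782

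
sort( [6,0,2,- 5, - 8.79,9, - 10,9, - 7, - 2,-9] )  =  [ - 10, - 9, - 8.79,-7, - 5, - 2,0, 2,6, 9,9 ] 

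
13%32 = 13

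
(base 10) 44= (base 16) 2C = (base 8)54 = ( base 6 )112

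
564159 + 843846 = 1408005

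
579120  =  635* 912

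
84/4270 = 6/305 = 0.02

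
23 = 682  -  659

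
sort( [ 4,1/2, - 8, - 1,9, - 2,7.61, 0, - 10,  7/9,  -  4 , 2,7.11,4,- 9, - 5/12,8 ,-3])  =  [ - 10,-9, - 8, - 4, - 3, - 2,  -  1,-5/12, 0, 1/2,7/9, 2 , 4,4,7.11, 7.61,8, 9]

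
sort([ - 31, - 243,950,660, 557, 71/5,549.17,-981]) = [ - 981, - 243,  -  31,71/5,549.17 , 557,660,950] 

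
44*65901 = 2899644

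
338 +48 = 386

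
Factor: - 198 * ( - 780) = 154440 = 2^3*3^3* 5^1*11^1*13^1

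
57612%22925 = 11762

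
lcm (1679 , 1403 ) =102419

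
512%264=248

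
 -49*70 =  - 3430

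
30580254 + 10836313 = 41416567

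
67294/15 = 4486 + 4/15 = 4486.27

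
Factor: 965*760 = 2^3*5^2 * 19^1*193^1 =733400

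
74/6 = 37/3 = 12.33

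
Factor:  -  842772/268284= - 7^1*127^1*283^( - 1) = - 889/283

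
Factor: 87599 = 251^1*349^1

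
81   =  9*9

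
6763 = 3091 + 3672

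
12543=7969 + 4574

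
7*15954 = 111678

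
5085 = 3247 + 1838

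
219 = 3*73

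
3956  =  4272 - 316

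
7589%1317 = 1004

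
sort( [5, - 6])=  [ - 6 , 5 ] 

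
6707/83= 6707/83 =80.81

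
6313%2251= 1811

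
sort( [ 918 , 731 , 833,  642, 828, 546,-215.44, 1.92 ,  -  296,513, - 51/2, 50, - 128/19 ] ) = [ - 296, - 215.44, - 51/2, - 128/19,1.92 , 50,513, 546, 642 , 731,828, 833, 918 ] 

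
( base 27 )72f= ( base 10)5172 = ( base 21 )BF6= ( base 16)1434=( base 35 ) 47R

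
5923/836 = 7 + 71/836 = 7.08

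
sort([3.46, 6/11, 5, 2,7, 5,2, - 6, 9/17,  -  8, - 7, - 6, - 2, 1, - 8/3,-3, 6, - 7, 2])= [- 8, - 7 ,-7, - 6,  -  6, - 3, - 8/3, - 2,9/17, 6/11 , 1, 2 , 2, 2, 3.46, 5,5, 6, 7]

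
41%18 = 5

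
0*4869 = 0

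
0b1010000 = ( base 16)50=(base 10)80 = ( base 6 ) 212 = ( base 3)2222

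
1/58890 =1/58890=0.00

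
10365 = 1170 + 9195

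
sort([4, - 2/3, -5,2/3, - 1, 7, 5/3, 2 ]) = [ - 5, -1,-2/3 , 2/3 , 5/3,2, 4,7 ] 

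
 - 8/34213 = - 8/34213   =  -0.00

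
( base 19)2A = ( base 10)48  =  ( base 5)143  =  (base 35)1d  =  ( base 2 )110000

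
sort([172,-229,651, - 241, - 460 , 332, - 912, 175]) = [  -  912, - 460,-241, - 229, 172,175,332,651 ] 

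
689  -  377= 312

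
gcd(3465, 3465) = 3465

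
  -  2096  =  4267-6363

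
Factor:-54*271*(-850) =12438900=2^2*3^3*5^2*17^1 * 271^1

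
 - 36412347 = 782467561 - 818879908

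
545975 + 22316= 568291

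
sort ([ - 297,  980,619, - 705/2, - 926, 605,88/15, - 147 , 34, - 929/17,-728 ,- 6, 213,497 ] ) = [ - 926, - 728, - 705/2, - 297 , - 147, - 929/17, - 6 , 88/15, 34 , 213, 497, 605 , 619 , 980 ] 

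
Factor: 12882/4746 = 7^ ( - 1)*19^1 = 19/7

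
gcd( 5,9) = 1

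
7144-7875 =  - 731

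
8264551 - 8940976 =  - 676425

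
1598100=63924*25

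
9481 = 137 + 9344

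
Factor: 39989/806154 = 2^( - 1) * 3^( - 1)*39989^1*134359^( - 1 ) 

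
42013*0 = 0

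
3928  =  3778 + 150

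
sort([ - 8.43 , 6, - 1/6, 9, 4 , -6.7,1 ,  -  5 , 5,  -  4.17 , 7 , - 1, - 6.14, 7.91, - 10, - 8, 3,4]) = [ - 10, - 8.43, - 8, - 6.7, - 6.14,-5 , - 4.17, - 1, - 1/6, 1,3, 4,4,5, 6,7, 7.91,  9 ]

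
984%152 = 72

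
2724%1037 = 650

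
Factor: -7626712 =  - 2^3*101^1*9439^1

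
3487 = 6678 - 3191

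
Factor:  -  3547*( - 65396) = 231959612 = 2^2*3547^1 * 16349^1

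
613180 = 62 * 9890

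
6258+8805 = 15063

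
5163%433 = 400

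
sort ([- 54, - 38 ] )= [ - 54,  -  38]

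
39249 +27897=67146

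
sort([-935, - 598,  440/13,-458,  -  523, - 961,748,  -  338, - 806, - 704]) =[-961,-935,-806, - 704,-598, - 523,- 458, - 338,  440/13,748]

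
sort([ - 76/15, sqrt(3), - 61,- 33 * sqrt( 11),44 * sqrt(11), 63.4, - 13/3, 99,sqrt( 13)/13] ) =[ - 33*sqrt(11) ,-61, - 76/15, - 13/3,sqrt(13)/13, sqrt( 3),  63.4, 99 , 44 * sqrt( 11) ]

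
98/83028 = 49/41514= 0.00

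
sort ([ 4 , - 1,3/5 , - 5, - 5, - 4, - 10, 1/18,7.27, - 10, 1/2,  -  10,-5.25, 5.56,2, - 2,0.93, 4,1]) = [ - 10, - 10, - 10, - 5.25,- 5,  -  5 , - 4, - 2, - 1,1/18,1/2, 3/5, 0.93,1 , 2,4 , 4, 5.56, 7.27]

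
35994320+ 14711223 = 50705543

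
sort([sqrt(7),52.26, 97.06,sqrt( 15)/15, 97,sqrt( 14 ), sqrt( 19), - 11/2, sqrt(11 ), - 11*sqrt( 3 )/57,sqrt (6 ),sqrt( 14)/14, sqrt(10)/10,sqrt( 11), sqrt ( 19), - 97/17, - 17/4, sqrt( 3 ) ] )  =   [ - 97/17, - 11/2, - 17/4,-11  *sqrt( 3) /57,sqrt(15)/15, sqrt ( 14) /14,  sqrt( 10)/10, sqrt( 3),sqrt( 6),sqrt (7 ),sqrt( 11), sqrt( 11),sqrt( 14) , sqrt(19), sqrt( 19),52.26, 97,97.06]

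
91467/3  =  30489 = 30489.00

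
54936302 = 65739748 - 10803446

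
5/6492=5/6492 = 0.00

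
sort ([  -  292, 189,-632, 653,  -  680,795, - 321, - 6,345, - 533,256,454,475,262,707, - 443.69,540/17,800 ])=[ - 680, - 632, - 533, - 443.69, - 321, -292,  -  6 , 540/17,189, 256,  262, 345,454, 475, 653,707, 795,800] 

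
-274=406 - 680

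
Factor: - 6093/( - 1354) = 9/2 = 2^( - 1)*3^2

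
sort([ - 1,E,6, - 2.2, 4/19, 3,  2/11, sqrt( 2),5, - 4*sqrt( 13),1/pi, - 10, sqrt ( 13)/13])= [ - 4 * sqrt( 13), - 10, - 2.2,  -  1,2/11,  4/19, sqrt ( 13)/13,1/pi , sqrt(2),  E, 3, 5,6 ]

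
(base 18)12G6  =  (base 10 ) 6774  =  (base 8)15166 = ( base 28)8HQ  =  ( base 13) 3111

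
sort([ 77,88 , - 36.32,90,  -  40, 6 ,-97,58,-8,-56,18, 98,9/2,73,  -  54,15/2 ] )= [ - 97, - 56, - 54, - 40 , - 36.32 ,-8, 9/2, 6, 15/2, 18,  58 , 73, 77,  88, 90,98]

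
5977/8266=5977/8266 = 0.72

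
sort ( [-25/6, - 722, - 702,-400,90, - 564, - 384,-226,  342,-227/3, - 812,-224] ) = [-812, - 722, - 702, - 564, -400,-384,-226, - 224,-227/3 , - 25/6, 90,  342]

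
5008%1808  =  1392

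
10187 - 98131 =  - 87944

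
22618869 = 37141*609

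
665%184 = 113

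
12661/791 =16+5/791  =  16.01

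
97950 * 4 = 391800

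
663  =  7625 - 6962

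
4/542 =2/271 = 0.01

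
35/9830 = 7/1966  =  0.00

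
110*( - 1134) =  - 124740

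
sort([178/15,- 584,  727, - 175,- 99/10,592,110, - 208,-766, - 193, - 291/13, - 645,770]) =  [ - 766, - 645,-584, - 208, - 193, - 175,  -  291/13, - 99/10,178/15,110, 592,  727,770] 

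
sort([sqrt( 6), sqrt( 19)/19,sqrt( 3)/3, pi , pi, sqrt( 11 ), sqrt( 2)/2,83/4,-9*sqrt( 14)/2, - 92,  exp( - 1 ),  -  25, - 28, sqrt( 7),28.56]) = [-92,-28 , - 25, - 9*sqrt( 14) /2,sqrt( 19)/19, exp(-1 ), sqrt(3)/3 , sqrt( 2) /2,sqrt( 6 ),  sqrt( 7),pi, pi,  sqrt(11),83/4,28.56 ]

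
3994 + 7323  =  11317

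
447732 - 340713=107019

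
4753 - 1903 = 2850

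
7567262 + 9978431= 17545693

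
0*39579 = 0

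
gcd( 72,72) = 72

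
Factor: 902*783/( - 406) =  - 3^3*7^( - 1 ) * 11^1 * 41^1 = - 12177/7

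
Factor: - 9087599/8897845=-5^(-1 )*11^( - 1 )*23^1*161779^(-1 )  *  395113^1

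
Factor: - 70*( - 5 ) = 2^1*5^2 * 7^1  =  350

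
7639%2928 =1783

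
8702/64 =4351/32 = 135.97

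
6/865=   6/865 = 0.01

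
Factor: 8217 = 3^2*11^1*83^1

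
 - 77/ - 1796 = 77/1796 = 0.04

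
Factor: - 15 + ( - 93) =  - 2^2*3^3 = - 108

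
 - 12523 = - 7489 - 5034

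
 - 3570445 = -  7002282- - 3431837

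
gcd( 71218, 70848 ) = 2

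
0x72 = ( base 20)5e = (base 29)3R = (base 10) 114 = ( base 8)162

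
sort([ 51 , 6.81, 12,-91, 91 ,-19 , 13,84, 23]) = [ - 91, - 19, 6.81,12,  13,  23,51,84, 91 ] 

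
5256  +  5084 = 10340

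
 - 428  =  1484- 1912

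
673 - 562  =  111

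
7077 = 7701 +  - 624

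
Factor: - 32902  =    -  2^1*16451^1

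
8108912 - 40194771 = - 32085859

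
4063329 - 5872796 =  - 1809467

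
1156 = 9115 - 7959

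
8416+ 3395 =11811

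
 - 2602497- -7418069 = 4815572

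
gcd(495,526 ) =1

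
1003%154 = 79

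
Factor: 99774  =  2^1*3^2*23^1*241^1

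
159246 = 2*79623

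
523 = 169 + 354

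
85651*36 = 3083436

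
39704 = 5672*7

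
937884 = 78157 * 12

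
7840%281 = 253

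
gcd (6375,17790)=15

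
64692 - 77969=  - 13277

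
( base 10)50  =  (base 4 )302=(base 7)101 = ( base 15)35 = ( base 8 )62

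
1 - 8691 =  - 8690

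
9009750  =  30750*293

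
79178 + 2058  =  81236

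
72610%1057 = 734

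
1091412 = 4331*252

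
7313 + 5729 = 13042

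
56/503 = 56/503 = 0.11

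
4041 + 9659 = 13700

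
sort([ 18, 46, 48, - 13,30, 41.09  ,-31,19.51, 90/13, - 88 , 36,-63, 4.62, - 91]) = [ - 91, - 88, - 63, - 31, - 13,4.62,90/13,  18,  19.51, 30,36,41.09,46, 48 ] 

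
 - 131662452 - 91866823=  - 223529275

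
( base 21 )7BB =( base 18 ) A4H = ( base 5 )101304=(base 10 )3329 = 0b110100000001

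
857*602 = 515914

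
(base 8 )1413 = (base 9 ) 1055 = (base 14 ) 3D9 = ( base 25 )164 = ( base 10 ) 779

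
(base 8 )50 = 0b101000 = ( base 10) 40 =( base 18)24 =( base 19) 22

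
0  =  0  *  10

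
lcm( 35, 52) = 1820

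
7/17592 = 7/17592 = 0.00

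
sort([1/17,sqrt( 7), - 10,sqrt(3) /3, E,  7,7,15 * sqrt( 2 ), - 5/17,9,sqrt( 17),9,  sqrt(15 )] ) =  [ - 10,  -  5/17,1/17,sqrt( 3 )/3, sqrt( 7),E,sqrt( 15),sqrt( 17 ),  7,  7 , 9, 9,15*sqrt(2) ] 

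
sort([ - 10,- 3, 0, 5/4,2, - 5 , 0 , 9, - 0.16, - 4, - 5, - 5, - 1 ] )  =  [ - 10, - 5, - 5, - 5,-4, - 3, - 1 , - 0.16,0, 0 , 5/4,2, 9] 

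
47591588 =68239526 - 20647938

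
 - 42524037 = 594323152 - 636847189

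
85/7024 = 85/7024= 0.01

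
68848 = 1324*52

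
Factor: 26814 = 2^1* 3^1*41^1*109^1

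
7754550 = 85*91230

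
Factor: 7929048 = 2^3 * 3^1*67^1 * 4931^1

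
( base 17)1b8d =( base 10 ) 8241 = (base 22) h0d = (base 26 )c4p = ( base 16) 2031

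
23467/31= 757  =  757.00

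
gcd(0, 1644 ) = 1644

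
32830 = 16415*2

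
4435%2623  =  1812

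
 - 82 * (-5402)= 442964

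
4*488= 1952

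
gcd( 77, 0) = 77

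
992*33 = 32736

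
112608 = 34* 3312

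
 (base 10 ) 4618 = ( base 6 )33214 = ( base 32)4GA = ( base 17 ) fgb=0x120A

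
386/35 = 386/35 = 11.03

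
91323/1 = 91323 = 91323.00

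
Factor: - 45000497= - 1759^1*25583^1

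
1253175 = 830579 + 422596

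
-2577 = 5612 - 8189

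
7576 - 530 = 7046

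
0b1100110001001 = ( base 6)50133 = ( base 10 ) 6537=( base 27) 8q3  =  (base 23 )C85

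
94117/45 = 94117/45 = 2091.49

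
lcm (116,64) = 1856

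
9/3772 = 9/3772= 0.00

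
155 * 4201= 651155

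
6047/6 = 6047/6 = 1007.83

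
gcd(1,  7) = 1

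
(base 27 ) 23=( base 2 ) 111001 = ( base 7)111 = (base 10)57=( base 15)3c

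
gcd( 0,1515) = 1515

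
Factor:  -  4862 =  - 2^1*11^1*13^1*17^1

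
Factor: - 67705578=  - 2^1*3^3 * 557^1*2251^1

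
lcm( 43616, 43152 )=4056288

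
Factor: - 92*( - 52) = 2^4*13^1 * 23^1 =4784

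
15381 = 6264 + 9117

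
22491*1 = 22491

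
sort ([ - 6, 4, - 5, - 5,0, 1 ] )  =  [ - 6 ,-5, - 5, 0, 1, 4 ] 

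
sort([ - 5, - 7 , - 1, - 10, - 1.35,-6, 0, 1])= [-10, - 7,  -  6, - 5, - 1.35, - 1,0,1 ]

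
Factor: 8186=2^1*4093^1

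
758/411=758/411 =1.84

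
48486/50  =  24243/25 = 969.72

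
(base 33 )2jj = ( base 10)2824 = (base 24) 4lg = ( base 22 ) 5i8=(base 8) 5410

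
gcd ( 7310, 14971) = 1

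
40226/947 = 42 + 452/947 = 42.48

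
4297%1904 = 489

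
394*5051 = 1990094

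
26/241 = 26/241 = 0.11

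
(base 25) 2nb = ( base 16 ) 72c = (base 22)3HA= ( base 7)5232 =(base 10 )1836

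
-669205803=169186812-838392615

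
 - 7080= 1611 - 8691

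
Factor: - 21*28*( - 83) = 48804=2^2*3^1*7^2*83^1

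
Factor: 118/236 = 2^(-1 ) = 1/2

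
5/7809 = 5/7809 = 0.00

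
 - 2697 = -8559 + 5862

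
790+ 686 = 1476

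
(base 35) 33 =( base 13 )84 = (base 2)1101100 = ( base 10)108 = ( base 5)413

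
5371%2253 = 865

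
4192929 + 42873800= 47066729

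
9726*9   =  87534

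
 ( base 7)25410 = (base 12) 3a80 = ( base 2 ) 1101001000000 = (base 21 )f50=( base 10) 6720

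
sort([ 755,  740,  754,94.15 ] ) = [ 94.15,  740,754, 755]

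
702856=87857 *8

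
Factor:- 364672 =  - 2^7* 7^1 * 11^1 * 37^1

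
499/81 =6 + 13/81 = 6.16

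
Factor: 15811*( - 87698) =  - 2^1 * 13^1*97^1*163^1*3373^1 = - 1386593078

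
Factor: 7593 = 3^1*2531^1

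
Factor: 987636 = 2^2*3^1* 13^2 * 487^1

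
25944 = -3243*(-8)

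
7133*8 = 57064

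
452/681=452/681  =  0.66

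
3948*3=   11844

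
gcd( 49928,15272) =8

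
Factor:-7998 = -2^1*3^1 * 31^1*43^1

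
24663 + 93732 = 118395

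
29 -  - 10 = 39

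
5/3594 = 5/3594 = 0.00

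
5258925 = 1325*3969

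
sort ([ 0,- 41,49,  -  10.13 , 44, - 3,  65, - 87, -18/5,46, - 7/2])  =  [  -  87, - 41, - 10.13, -18/5, - 7/2, - 3, 0, 44, 46,  49,65]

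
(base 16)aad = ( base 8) 5255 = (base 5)41413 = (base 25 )498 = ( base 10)2733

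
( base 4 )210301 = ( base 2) 100100110001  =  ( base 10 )2353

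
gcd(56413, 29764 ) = 7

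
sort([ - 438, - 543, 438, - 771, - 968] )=[  -  968, - 771, - 543, - 438,438]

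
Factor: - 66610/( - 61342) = 33305/30671 = 5^1*6661^1*30671^( - 1) 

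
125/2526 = 125/2526 = 0.05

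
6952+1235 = 8187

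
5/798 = 5/798  =  0.01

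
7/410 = 7/410= 0.02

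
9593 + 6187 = 15780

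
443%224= 219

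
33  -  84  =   - 51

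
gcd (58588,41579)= 1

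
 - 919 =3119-4038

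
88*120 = 10560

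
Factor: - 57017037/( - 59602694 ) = 2^( - 1)*3^1*7^2*11^1*37^1*953^1*4943^ ( - 1)*6029^( - 1)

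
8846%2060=606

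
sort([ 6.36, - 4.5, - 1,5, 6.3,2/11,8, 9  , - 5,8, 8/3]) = [ - 5,-4.5 ,-1,  2/11,8/3,5,6.3, 6.36,8, 8,9]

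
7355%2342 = 329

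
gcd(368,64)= 16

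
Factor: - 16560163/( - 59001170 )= 2^( - 1)*5^( - 1)*101^( - 1)*58417^( - 1) * 16560163^1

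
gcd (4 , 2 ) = 2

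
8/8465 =8/8465 = 0.00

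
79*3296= 260384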